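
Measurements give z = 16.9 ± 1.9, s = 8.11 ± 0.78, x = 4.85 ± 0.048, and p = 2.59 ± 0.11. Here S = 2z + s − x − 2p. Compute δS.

Sums and differences: (δS)² = Σ (cᵢ δxᵢ)².
  (2·δz)² = 14.4;  (δs)² = 0.608;  (δx)² = 0.00230;  (2·δp)² = 0.0484
δS = √(15.1) = 3.89

3.89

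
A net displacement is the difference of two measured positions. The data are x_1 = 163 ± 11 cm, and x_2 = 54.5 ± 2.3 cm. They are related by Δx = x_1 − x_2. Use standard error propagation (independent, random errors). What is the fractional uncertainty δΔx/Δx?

0.104

Each term contributes (cᵢ δxᵢ)² to (δΔx)²:
  (δx_1)² = 121;  (δx_2)² = 5.29
δΔx = √(126) = 11.2 cm
Δx = 108 cm, so δΔx/Δx = 11.2/108 = 0.104.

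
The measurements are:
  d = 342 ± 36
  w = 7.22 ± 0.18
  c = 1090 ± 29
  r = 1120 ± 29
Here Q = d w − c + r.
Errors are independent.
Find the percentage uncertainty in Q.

10.8%

Let p = d·w = 2470. δp/p = √((1·δd/d)² + (1·δw/w)²) = √(0.0111 + 0.000622) = 0.108, so δp = 267.
Q = p − c + r: δQ = √(δp² + δc² + δr²) = √(71300 + 841 + 841) = 270
Q = 2500, so δQ/Q = 270/2500 = 0.108.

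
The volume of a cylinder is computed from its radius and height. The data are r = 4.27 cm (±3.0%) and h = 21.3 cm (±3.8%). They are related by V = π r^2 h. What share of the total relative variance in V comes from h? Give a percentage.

28.6%

(δV/V)² = (2·δr/r)² + (1·δh/h)²
  r term: (2×0.0300)² = 0.00360
  h term: (1×0.0380)² = 0.00144
Total = 0.00504. Share from h = 0.00144/0.00504 = 0.286.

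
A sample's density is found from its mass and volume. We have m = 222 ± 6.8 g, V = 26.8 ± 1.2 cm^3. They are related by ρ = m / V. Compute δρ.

Relative error in a monomial: (δρ/ρ)² = Σ (nᵢ · δxᵢ/xᵢ)².
  (1·δm/m)² = (1×0.0306)² = 0.000938;  (-1·δV/V)² = (-1×0.0448)² = 0.00200
δρ/ρ = √(0.00294) = 0.0543
ρ = 8.28 g/cm^3, so δρ = 0.0543 × 8.28 = 0.449 g/cm^3.

0.449 g/cm^3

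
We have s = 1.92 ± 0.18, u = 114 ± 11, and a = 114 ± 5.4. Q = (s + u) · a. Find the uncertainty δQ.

1400

Let w = s + u = 116. δw = √(δs² + δu²) = √(0.0324 + 121) = 11.0, so δw/w = 0.0949.
Q is then a monomial in w, a:
δQ/Q = √((δw/w)² + (1·δa/a)²) = √(0.00901 + 0.00224) = 0.106
Q = 13200, so δQ = 0.106 × 13200 = 1400.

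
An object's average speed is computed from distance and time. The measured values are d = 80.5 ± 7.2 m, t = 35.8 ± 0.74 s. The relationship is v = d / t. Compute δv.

Since v is a product/quotient, work with relative uncertainties:
  (1·δd/d)² = (1×0.0894)² = 0.00800;  (-1·δt/t)² = (-1×0.0207)² = 0.000427
δv/v = √(0.00843) = 0.0918
v = 2.25 m/s, so δv = 0.0918 × 2.25 = 0.206 m/s.

0.206 m/s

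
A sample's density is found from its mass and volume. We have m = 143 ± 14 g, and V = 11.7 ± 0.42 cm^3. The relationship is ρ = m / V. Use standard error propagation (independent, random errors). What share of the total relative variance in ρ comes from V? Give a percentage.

11.9%

(δρ/ρ)² = (1·δm/m)² + (-1·δV/V)²
  m term: (1×0.0979)² = 0.00958
  V term: (-1×0.0359)² = 0.00129
Total = 0.0109. Share from V = 0.00129/0.0109 = 0.119.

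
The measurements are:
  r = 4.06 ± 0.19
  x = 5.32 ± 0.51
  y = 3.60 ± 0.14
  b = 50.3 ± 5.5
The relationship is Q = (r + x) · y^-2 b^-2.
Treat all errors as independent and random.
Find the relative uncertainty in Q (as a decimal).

Let u = r + x = 9.38. δu = √(δr² + δx²) = √(0.0361 + 0.260) = 0.544, so δu/u = 0.0580.
Q is then a monomial in u, y, b:
δQ/Q = √((δu/u)² + (-2·δy/y)² + (-2·δb/b)²) = √(0.00337 + 0.00605 + 0.0478) = 0.239

0.239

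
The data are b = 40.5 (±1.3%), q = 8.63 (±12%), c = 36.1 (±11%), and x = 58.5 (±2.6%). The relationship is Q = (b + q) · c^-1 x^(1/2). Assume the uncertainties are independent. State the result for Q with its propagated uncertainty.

Let u = b + q = 49.1. δu = √(δb² + δq²) = √(0.277 + 1.07) = 1.16, so δu/u = 0.0236.
Q is then a monomial in u, c, x:
δQ/Q = √((δu/u)² + (-1·δc/c)² + (½·δx/x)²) = √(0.000559 + 0.0121 + 0.000169) = 0.113
Q = 10.4, so δQ = 0.113 × 10.4 = 1.18.

10.4 ± 1.18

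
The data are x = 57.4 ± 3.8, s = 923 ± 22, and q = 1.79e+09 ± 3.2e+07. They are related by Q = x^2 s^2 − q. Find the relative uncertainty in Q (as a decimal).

Let p = x^2·s^2 = 2.81e+09. δp/p = √((2·δx/x)² + (2·δs/s)²) = √(0.0175 + 0.00227) = 0.141, so δp = 3.95e+08.
Q = p − q: δQ = √(δp² + δq²) = √(1.56e+17 + 1.02e+15) = 3.96e+08
Q = 1.02e+09, so δQ/Q = 3.96e+08/1.02e+09 = 0.390.

0.390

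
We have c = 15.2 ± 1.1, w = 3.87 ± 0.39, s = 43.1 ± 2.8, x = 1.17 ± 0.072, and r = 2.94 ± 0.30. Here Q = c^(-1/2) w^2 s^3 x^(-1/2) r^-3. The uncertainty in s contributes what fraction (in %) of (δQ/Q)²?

21.8%

(δQ/Q)² = (−½·δc/c)² + (2·δw/w)² + (3·δs/s)² + (−½·δx/x)² + (-3·δr/r)²
  c term: (-0.5×0.0724)² = 0.00131
  w term: (2×0.101)² = 0.0406
  s term: (3×0.0650)² = 0.0380
  x term: (-0.5×0.0615)² = 0.000947
  r term: (-3×0.102)² = 0.0937
Total = 0.175. Share from s = 0.0380/0.175 = 0.218.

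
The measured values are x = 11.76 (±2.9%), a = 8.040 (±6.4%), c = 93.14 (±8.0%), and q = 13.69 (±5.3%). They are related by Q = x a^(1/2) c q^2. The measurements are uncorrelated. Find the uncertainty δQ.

81300

Since Q is a product/quotient, work with relative uncertainties:
  (1·δx/x)² = (1×0.0290)² = 0.000841;  (½·δa/a)² = (0.5×0.0640)² = 0.00102;  (1·δc/c)² = (1×0.0800)² = 0.00640;  (2·δq/q)² = (2×0.0530)² = 0.0112
δQ/Q = √(0.0195) = 0.140
Q = 582100, so δQ = 0.140 × 582100 = 81300.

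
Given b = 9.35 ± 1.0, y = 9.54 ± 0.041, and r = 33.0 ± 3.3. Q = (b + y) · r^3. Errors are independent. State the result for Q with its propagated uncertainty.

Let u = b + y = 18.9. δu = √(δb² + δy²) = √(1.00 + 0.00168) = 1.00, so δu/u = 0.0530.
Q is then a monomial in u, r:
δQ/Q = √((δu/u)² + (3·δr/r)²) = √(0.00281 + 0.0900) = 0.305
Q = 6.79e+05, so δQ = 0.305 × 6.79e+05 = 2.07e+05.

(6.79 ± 2.07) × 10^5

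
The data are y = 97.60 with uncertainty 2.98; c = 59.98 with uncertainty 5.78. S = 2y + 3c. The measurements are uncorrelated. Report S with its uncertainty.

375.1 ± 18.3

For a sum/difference, combine absolute errors in quadrature:
  (2·δy)² = 35.5;  (3·δc)² = 301
δS = √(336) = 18.3
S = 375.1.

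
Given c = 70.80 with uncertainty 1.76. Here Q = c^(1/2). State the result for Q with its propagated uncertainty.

8.414 ± 0.105

Each factor contributes (exponent × relative error)² to (δQ/Q)²:
  (½·δc/c)² = (0.5×0.0249)² = 0.000154
δQ/Q = √(0.000154) = 0.0124
Q = 8.414, so δQ = 0.0124 × 8.414 = 0.105.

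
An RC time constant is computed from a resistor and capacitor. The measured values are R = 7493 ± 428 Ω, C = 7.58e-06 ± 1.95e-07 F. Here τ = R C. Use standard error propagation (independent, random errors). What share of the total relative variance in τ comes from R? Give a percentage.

83.1%

(δτ/τ)² = (1·δR/R)² + (1·δC/C)²
  R term: (1×0.0571)² = 0.00326
  C term: (1×0.0257)² = 0.000662
Total = 0.00392. Share from R = 0.00326/0.00392 = 0.831.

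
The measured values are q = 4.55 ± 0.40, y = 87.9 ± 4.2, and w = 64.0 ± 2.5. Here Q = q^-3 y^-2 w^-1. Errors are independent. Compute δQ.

Each factor contributes (exponent × relative error)² to (δQ/Q)²:
  (-3·δq/q)² = (-3×0.0879)² = 0.0696;  (-2·δy/y)² = (-2×0.0478)² = 0.00913;  (-1·δw/w)² = (-1×0.0391)² = 0.00153
δQ/Q = √(0.0802) = 0.283
Q = 2.15e-08, so δQ = 0.283 × 2.15e-08 = 6.08e-09.

6.08e-09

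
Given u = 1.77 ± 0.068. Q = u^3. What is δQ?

0.639

Each factor contributes (exponent × relative error)² to (δQ/Q)²:
  (3·δu/u)² = (3×0.0384)² = 0.0133
δQ/Q = √(0.0133) = 0.115
Q = 5.55, so δQ = 0.115 × 5.55 = 0.639.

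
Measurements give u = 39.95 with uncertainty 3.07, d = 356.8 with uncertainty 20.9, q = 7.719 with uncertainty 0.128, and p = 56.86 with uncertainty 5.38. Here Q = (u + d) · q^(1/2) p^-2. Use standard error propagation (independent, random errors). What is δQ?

Let w = u + d = 396.8. δw = √(δu² + δd²) = √(9.42 + 437) = 21.1, so δw/w = 0.0532.
Q is then a monomial in w, q, p:
δQ/Q = √((δw/w)² + (½·δq/q)² + (-2·δp/p)²) = √(0.00283 + 6.87e-05 + 0.0358) = 0.197
Q = 0.3409, so δQ = 0.197 × 0.3409 = 0.0671.

0.0671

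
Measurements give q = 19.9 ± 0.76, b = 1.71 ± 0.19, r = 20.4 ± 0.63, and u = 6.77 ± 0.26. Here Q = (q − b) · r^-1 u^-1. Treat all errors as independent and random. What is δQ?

Let w = q − b = 18.2. δw = √(δq² + δb²) = √(0.578 + 0.0361) = 0.783, so δw/w = 0.0431.
Q is then a monomial in w, r, u:
δQ/Q = √((δw/w)² + (-1·δr/r)² + (-1·δu/u)²) = √(0.00185 + 0.000954 + 0.00147) = 0.0654
Q = 0.132, so δQ = 0.0654 × 0.132 = 0.00862.

0.00862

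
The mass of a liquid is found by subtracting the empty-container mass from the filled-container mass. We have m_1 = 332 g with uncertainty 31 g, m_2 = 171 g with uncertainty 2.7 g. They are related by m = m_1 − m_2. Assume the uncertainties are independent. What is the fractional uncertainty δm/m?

0.193

Sums and differences: (δm)² = Σ (cᵢ δxᵢ)².
  (δm_1)² = 961;  (δm_2)² = 7.29
δm = √(968) = 31.1 g
m = 161 g, so δm/m = 31.1/161 = 0.193.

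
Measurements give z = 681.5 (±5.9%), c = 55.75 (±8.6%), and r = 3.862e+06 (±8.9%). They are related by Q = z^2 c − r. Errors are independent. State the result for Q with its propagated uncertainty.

Let p = z^2·c = 2.589e+07. δp/p = √((2·δz/z)² + (1·δc/c)²) = √(0.0139 + 0.00740) = 0.146, so δp = 3.78e+06.
Q = p − r: δQ = √(δp² + δr²) = √(1.43e+13 + 1.18e+11) = 3.8e+06
Q = 2.203e+07.

(2.203 ± 0.380) × 10^7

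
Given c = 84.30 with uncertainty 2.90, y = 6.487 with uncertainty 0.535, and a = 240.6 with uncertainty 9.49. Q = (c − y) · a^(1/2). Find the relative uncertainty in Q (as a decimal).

Let u = c − y = 77.81. δu = √(δc² + δy²) = √(8.41 + 0.286) = 2.95, so δu/u = 0.0379.
Q is then a monomial in u, a:
δQ/Q = √((δu/u)² + (½·δa/a)²) = √(0.00144 + 0.000389) = 0.0427

0.0427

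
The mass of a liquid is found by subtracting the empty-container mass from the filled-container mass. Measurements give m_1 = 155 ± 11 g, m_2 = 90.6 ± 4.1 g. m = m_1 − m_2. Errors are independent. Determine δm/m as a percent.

m is a linear combination, so absolute uncertainties add in quadrature:
  (δm_1)² = 121;  (δm_2)² = 16.8
δm = √(138) = 11.7 g
m = 64.4 g, so δm/m = 11.7/64.4 = 0.182.

18.2%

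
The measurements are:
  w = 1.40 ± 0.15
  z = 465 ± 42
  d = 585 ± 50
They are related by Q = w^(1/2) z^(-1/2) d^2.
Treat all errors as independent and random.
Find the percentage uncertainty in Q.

Relative error in a monomial: (δQ/Q)² = Σ (nᵢ · δxᵢ/xᵢ)².
  (½·δw/w)² = (0.5×0.107)² = 0.00287;  (−½·δz/z)² = (-0.5×0.0903)² = 0.00204;  (2·δd/d)² = (2×0.0855)² = 0.0292
δQ/Q = √(0.0341) = 0.185

18.5%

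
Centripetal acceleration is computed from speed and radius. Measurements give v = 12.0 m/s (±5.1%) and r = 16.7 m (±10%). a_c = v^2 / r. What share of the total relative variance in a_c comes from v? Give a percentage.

(δa_c/a_c)² = (2·δv/v)² + (-1·δr/r)²
  v term: (2×0.0510)² = 0.0104
  r term: (-1×0.100)² = 0.0100
Total = 0.0204. Share from v = 0.0104/0.0204 = 0.510.

51.0%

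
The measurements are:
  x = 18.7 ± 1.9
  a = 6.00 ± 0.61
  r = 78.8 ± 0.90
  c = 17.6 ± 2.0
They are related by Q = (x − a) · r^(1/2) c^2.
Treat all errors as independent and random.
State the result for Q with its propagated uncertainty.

34900 ± 9650

Let u = x − a = 12.7. δu = √(δx² + δa²) = √(3.61 + 0.372) = 2.00, so δu/u = 0.157.
Q is then a monomial in u, r, c:
δQ/Q = √((δu/u)² + (½·δr/r)² + (2·δc/c)²) = √(0.0247 + 3.26e-05 + 0.0517) = 0.276
Q = 34900, so δQ = 0.276 × 34900 = 9650.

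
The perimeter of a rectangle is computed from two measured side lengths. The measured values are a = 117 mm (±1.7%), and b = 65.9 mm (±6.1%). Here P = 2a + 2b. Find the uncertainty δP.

8.97 mm

Sums and differences: (δP)² = Σ (cᵢ δxᵢ)².
  (2·δa)² = 15.8;  (2·δb)² = 64.6
δP = √(80.5) = 8.97 mm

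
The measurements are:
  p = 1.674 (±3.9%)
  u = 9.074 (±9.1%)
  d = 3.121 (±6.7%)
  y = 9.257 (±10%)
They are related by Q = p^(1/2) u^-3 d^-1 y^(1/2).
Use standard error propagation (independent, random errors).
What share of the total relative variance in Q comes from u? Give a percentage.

(δQ/Q)² = (½·δp/p)² + (-3·δu/u)² + (-1·δd/d)² + (½·δy/y)²
  p term: (0.5×0.0390)² = 0.000380
  u term: (-3×0.0910)² = 0.0745
  d term: (-1×0.0670)² = 0.00449
  y term: (0.5×0.100)² = 0.00250
Total = 0.0819. Share from u = 0.0745/0.0819 = 0.910.

91.0%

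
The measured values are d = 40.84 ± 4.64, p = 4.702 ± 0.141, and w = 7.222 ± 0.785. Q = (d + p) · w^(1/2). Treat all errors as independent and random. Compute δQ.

Let u = d + p = 45.54. δu = √(δd² + δp²) = √(21.5 + 0.0199) = 4.64, so δu/u = 0.102.
Q is then a monomial in u, w:
δQ/Q = √((δu/u)² + (½·δw/w)²) = √(0.0104 + 0.00295) = 0.116
Q = 122.4, so δQ = 0.116 × 122.4 = 14.1.

14.1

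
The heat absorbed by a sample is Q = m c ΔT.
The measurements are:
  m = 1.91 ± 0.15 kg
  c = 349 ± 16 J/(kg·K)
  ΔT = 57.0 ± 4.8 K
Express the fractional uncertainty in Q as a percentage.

Each factor contributes (exponent × relative error)² to (δQ/Q)²:
  (1·δm/m)² = (1×0.0785)² = 0.00617;  (1·δc/c)² = (1×0.0458)² = 0.00210;  (1·δΔT/ΔT)² = (1×0.0842)² = 0.00709
δQ/Q = √(0.0154) = 0.124

12.4%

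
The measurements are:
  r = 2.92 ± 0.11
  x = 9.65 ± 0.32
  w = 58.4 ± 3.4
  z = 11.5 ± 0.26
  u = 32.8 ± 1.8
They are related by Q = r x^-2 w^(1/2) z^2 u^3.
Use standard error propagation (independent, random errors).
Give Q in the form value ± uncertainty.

For a monomial Q ∝ r, x^-2, w^(1/2), z^2, u^3, fractional errors add in quadrature:
  (1·δr/r)² = (1×0.0377)² = 0.00142;  (-2·δx/x)² = (-2×0.0332)² = 0.00440;  (½·δw/w)² = (0.5×0.0582)² = 0.000847;  (2·δz/z)² = (2×0.0226)² = 0.00204;  (3·δu/u)² = (3×0.0549)² = 0.0271
δQ/Q = √(0.0358) = 0.189
Q = 1.12e+06, so δQ = 0.189 × 1.12e+06 = 2.12e+05.

(1.12 ± 0.212) × 10^6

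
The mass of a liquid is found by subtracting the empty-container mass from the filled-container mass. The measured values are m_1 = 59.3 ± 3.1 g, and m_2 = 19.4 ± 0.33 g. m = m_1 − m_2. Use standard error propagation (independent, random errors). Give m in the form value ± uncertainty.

Sums and differences: (δm)² = Σ (cᵢ δxᵢ)².
  (δm_1)² = 9.61;  (δm_2)² = 0.109
δm = √(9.72) = 3.12 g
m = 39.9 g.

39.9 ± 3.12 g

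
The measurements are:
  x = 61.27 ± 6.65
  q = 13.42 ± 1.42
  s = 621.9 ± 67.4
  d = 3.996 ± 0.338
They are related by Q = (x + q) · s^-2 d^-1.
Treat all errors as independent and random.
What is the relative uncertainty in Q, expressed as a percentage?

Let u = x + q = 74.69. δu = √(δx² + δq²) = √(44.2 + 2.02) = 6.80, so δu/u = 0.0910.
Q is then a monomial in u, s, d:
δQ/Q = √((δu/u)² + (-2·δs/s)² + (-1·δd/d)²) = √(0.00829 + 0.0470 + 0.00715) = 0.250

25.0%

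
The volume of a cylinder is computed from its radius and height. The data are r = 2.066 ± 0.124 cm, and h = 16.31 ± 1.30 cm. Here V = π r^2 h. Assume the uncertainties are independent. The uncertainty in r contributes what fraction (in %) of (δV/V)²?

69.4%

(δV/V)² = (2·δr/r)² + (1·δh/h)²
  r term: (2×0.0600)² = 0.0144
  h term: (1×0.0797)² = 0.00635
Total = 0.0208. Share from r = 0.0144/0.0208 = 0.694.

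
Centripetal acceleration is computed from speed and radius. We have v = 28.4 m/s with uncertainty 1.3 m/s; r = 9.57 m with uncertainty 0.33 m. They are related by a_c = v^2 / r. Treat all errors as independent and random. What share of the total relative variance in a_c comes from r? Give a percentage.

(δa_c/a_c)² = (2·δv/v)² + (-1·δr/r)²
  v term: (2×0.0458)² = 0.00838
  r term: (-1×0.0345)² = 0.00119
Total = 0.00957. Share from r = 0.00119/0.00957 = 0.124.

12.4%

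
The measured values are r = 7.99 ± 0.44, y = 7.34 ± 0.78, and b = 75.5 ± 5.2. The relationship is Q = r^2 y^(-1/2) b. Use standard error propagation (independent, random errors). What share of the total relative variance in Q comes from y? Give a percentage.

14.3%

(δQ/Q)² = (2·δr/r)² + (−½·δy/y)² + (1·δb/b)²
  r term: (2×0.0551)² = 0.0121
  y term: (-0.5×0.106)² = 0.00282
  b term: (1×0.0689)² = 0.00474
Total = 0.0197. Share from y = 0.00282/0.0197 = 0.143.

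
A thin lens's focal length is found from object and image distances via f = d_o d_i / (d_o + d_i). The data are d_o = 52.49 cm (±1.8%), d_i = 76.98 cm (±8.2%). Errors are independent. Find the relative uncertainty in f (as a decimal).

∂f/∂d_o = (d_i/(d_o+d_i))² = 0.354;  ∂f/∂d_i = (d_o/(d_o+d_i))² = 0.164
δf = √((∂f/∂d_o · δd_o)² + (∂f/∂d_i · δd_i)²) = √(0.112 + 1.08) = 1.09 cm
f = 31.21 cm, so δf/f = 1.09/31.21 = 0.0349.

0.0349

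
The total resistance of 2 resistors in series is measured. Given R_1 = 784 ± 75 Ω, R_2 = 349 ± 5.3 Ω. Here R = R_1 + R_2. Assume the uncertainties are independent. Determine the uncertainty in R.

Each term contributes (cᵢ δxᵢ)² to (δR)²:
  (δR_1)² = 5620;  (δR_2)² = 28.1
δR = √(5650) = 75.2 Ω

75.2 Ω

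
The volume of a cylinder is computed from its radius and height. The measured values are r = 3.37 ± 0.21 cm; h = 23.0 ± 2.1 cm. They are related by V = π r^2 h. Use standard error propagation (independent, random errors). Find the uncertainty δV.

127 cm^3

For a monomial V ∝ r^2, h, fractional errors add in quadrature:
  (2·δr/r)² = (2×0.0623)² = 0.0155;  (1·δh/h)² = (1×0.0913)² = 0.00834
δV/V = √(0.0239) = 0.154
V = 821 cm^3, so δV = 0.154 × 821 = 127 cm^3.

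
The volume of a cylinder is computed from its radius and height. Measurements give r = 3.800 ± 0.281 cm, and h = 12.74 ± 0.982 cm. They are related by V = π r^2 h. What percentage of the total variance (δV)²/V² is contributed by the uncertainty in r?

(δV/V)² = (2·δr/r)² + (1·δh/h)²
  r term: (2×0.0739)² = 0.0219
  h term: (1×0.0771)² = 0.00594
Total = 0.0278. Share from r = 0.0219/0.0278 = 0.786.

78.6%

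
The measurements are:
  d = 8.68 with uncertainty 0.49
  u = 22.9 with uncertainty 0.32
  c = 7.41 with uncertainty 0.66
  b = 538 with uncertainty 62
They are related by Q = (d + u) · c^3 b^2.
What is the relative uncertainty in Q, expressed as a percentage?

Let w = d + u = 31.6. δw = √(δd² + δu²) = √(0.240 + 0.102) = 0.585, so δw/w = 0.0185.
Q is then a monomial in w, c, b:
δQ/Q = √((δw/w)² + (3·δc/c)² + (2·δb/b)²) = √(0.000343 + 0.0714 + 0.0531) = 0.353

35.3%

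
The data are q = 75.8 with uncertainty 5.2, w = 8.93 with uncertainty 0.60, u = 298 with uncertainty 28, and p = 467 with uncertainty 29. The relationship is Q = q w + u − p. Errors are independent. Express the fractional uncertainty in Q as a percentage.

15.1%

Let h = q·w = 677. δh/h = √((1·δq/q)² + (1·δw/w)²) = √(0.00471 + 0.00451) = 0.0960, so δh = 65.0.
Q = h + u − p: δQ = √(δh² + δu² + δp²) = √(4220 + 784 + 841) = 76.5
Q = 508, so δQ/Q = 76.5/508 = 0.151.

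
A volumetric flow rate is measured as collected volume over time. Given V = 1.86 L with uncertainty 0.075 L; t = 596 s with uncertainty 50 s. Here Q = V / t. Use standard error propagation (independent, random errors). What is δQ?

Relative error in a monomial: (δQ/Q)² = Σ (nᵢ · δxᵢ/xᵢ)².
  (1·δV/V)² = (1×0.0403)² = 0.00163;  (-1·δt/t)² = (-1×0.0839)² = 0.00704
δQ/Q = √(0.00866) = 0.0931
Q = 0.00312 L/s, so δQ = 0.0931 × 0.00312 = 0.000290 L/s.

0.000290 L/s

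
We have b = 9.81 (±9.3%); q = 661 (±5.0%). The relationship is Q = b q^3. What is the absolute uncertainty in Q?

5e+08

Since Q is a product/quotient, work with relative uncertainties:
  (1·δb/b)² = (1×0.0930)² = 0.00865;  (3·δq/q)² = (3×0.0500)² = 0.0225
δQ/Q = √(0.0311) = 0.176
Q = 2.83e+09, so δQ = 0.176 × 2.83e+09 = 5e+08.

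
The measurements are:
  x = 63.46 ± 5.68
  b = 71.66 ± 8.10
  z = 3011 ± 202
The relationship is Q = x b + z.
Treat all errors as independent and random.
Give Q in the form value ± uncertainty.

Let p = x·b = 4548. δp/p = √((1·δx/x)² + (1·δb/b)²) = √(0.00801 + 0.0128) = 0.144, so δp = 656.
Q = p + z: δQ = √(δp² + δz²) = √(4.3e+05 + 40800) = 686
Q = 7559.

7559 ± 686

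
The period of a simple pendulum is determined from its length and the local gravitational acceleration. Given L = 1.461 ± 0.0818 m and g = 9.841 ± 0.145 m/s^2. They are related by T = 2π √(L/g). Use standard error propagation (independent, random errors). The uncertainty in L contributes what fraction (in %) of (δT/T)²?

93.5%

(δT/T)² = (½·δL/L)² + (−½·δg/g)²
  L term: (0.5×0.0560)² = 0.000784
  g term: (-0.5×0.0147)² = 5.43e-05
Total = 0.000838. Share from L = 0.000784/0.000838 = 0.935.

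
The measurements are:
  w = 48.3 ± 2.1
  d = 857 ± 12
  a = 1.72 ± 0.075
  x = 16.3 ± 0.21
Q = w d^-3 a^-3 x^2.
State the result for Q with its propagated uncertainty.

Relative error in a monomial: (δQ/Q)² = Σ (nᵢ · δxᵢ/xᵢ)².
  (1·δw/w)² = (1×0.0435)² = 0.00189;  (-3·δd/d)² = (-3×0.0140)² = 0.00176;  (-3·δa/a)² = (-3×0.0436)² = 0.0171;  (2·δx/x)² = (2×0.0129)² = 0.000664
δQ/Q = √(0.0214) = 0.146
Q = 4.01e-06, so δQ = 0.146 × 4.01e-06 = 5.87e-07.

(4.01 ± 0.587) × 10^-6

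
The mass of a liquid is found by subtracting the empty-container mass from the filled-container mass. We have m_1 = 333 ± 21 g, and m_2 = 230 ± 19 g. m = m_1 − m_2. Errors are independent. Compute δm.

28.3 g

For a sum/difference, combine absolute errors in quadrature:
  (δm_1)² = 441;  (δm_2)² = 361
δm = √(802) = 28.3 g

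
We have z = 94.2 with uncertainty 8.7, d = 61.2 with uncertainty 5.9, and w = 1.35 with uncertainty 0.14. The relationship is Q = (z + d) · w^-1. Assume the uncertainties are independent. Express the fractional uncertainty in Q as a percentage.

Let u = z + d = 155. δu = √(δz² + δd²) = √(75.7 + 34.8) = 10.5, so δu/u = 0.0676.
Q is then a monomial in u, w:
δQ/Q = √((δu/u)² + (-1·δw/w)²) = √(0.00458 + 0.0108) = 0.124

12.4%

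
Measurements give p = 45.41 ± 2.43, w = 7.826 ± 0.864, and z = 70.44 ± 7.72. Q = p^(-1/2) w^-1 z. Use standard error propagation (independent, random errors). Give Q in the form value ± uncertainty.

Products/powers → add relative errors in quadrature, weighted by exponent:
  (−½·δp/p)² = (-0.5×0.0535)² = 0.000716;  (-1·δw/w)² = (-1×0.110)² = 0.0122;  (1·δz/z)² = (1×0.110)² = 0.0120
δQ/Q = √(0.0249) = 0.158
Q = 1.336, so δQ = 0.158 × 1.336 = 0.211.

1.336 ± 0.211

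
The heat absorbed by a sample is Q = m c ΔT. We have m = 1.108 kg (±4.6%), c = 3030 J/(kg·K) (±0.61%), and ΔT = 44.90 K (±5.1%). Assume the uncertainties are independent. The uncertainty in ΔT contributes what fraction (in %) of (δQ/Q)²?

(δQ/Q)² = (1·δm/m)² + (1·δc/c)² + (1·δΔT/ΔT)²
  m term: (1×0.0460)² = 0.00212
  c term: (1×0.00610)² = 3.72e-05
  ΔT term: (1×0.0510)² = 0.00260
Total = 0.00475. Share from ΔT = 0.00260/0.00475 = 0.547.

54.7%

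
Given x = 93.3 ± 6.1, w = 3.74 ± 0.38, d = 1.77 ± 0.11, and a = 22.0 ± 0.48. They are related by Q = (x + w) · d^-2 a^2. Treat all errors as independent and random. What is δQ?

2190

Let u = x + w = 97.0. δu = √(δx² + δw²) = √(37.2 + 0.144) = 6.11, so δu/u = 0.0630.
Q is then a monomial in u, d, a:
δQ/Q = √((δu/u)² + (-2·δd/d)² + (2·δa/a)²) = √(0.00397 + 0.0154 + 0.00190) = 0.146
Q = 15000, so δQ = 0.146 × 15000 = 2190.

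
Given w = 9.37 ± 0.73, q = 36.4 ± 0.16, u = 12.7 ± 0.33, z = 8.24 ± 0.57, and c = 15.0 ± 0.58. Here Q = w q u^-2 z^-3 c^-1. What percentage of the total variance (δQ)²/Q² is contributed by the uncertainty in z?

80.7%

(δQ/Q)² = (1·δw/w)² + (1·δq/q)² + (-2·δu/u)² + (-3·δz/z)² + (-1·δc/c)²
  w term: (1×0.0779)² = 0.00607
  q term: (1×0.00440)² = 1.93e-05
  u term: (-2×0.0260)² = 0.00270
  z term: (-3×0.0692)² = 0.0431
  c term: (-1×0.0387)² = 0.00150
Total = 0.0534. Share from z = 0.0431/0.0534 = 0.807.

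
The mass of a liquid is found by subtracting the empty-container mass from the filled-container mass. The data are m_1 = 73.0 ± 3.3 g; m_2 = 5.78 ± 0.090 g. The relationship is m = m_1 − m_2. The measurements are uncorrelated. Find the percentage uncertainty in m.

4.91%

Each term contributes (cᵢ δxᵢ)² to (δm)²:
  (δm_1)² = 10.9;  (δm_2)² = 0.00810
δm = √(10.9) = 3.30 g
m = 67.2 g, so δm/m = 3.30/67.2 = 0.0491.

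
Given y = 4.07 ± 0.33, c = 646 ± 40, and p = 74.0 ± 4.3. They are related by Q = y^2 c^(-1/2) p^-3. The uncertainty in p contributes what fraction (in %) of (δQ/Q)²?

(δQ/Q)² = (2·δy/y)² + (−½·δc/c)² + (-3·δp/p)²
  y term: (2×0.0811)² = 0.0263
  c term: (-0.5×0.0619)² = 0.000959
  p term: (-3×0.0581)² = 0.0304
Total = 0.0576. Share from p = 0.0304/0.0576 = 0.527.

52.7%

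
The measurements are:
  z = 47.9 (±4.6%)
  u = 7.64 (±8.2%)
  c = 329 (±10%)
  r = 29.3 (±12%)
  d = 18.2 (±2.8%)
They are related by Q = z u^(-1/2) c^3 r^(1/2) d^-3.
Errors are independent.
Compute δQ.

Relative error in a monomial: (δQ/Q)² = Σ (nᵢ · δxᵢ/xᵢ)².
  (1·δz/z)² = (1×0.0460)² = 0.00212;  (−½·δu/u)² = (-0.5×0.0820)² = 0.00168;  (3·δc/c)² = (3×0.100)² = 0.0900;  (½·δr/r)² = (0.5×0.120)² = 0.00360;  (-3·δd/d)² = (-3×0.0280)² = 0.00706
δQ/Q = √(0.104) = 0.323
Q = 5.54e+05, so δQ = 0.323 × 5.54e+05 = 1.79e+05.

1.79e+05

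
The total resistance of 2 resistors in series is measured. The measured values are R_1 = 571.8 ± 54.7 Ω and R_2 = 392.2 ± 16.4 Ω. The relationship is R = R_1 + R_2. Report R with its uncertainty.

Absolute uncertainties add in quadrature for a linear combination:
  (δR_1)² = 2990;  (δR_2)² = 269
δR = √(3260) = 57.1 Ω
R = 964.0 Ω.

964.0 ± 57.1 Ω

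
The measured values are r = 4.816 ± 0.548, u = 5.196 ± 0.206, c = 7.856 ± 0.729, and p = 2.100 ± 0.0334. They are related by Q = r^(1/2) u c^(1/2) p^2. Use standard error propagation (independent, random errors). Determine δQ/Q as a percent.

For a monomial Q ∝ r^(1/2), u, c^(1/2), p^2, fractional errors add in quadrature:
  (½·δr/r)² = (0.5×0.114)² = 0.00324;  (1·δu/u)² = (1×0.0396)² = 0.00157;  (½·δc/c)² = (0.5×0.0928)² = 0.00215;  (2·δp/p)² = (2×0.0159)² = 0.00101
δQ/Q = √(0.00797) = 0.0893

8.93%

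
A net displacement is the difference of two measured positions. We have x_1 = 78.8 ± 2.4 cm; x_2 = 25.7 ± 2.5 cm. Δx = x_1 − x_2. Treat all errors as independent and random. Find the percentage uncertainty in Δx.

Each term contributes (cᵢ δxᵢ)² to (δΔx)²:
  (δx_1)² = 5.76;  (δx_2)² = 6.25
δΔx = √(12.0) = 3.47 cm
Δx = 53.1 cm, so δΔx/Δx = 3.47/53.1 = 0.0653.

6.53%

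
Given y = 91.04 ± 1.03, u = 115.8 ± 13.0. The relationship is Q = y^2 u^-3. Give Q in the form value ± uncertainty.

0.005338 ± 0.00180

Q is a product of powers, so relative uncertainties combine in quadrature:
  (2·δy/y)² = (2×0.0113)² = 0.000512;  (-3·δu/u)² = (-3×0.112)² = 0.113
δQ/Q = √(0.114) = 0.338
Q = 0.005338, so δQ = 0.338 × 0.005338 = 0.00180.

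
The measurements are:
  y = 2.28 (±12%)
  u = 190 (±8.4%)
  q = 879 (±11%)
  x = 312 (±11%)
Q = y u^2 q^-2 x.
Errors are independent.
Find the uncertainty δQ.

10.7

For a monomial Q ∝ y, u^2, q^-2, x, fractional errors add in quadrature:
  (1·δy/y)² = (1×0.120)² = 0.0144;  (2·δu/u)² = (2×0.0840)² = 0.0282;  (-2·δq/q)² = (-2×0.110)² = 0.0484;  (1·δx/x)² = (1×0.110)² = 0.0121
δQ/Q = √(0.103) = 0.321
Q = 33.2, so δQ = 0.321 × 33.2 = 10.7.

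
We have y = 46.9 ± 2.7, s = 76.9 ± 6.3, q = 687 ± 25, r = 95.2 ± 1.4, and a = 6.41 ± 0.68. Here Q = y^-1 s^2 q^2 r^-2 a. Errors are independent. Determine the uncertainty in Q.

For a monomial Q ∝ y^-1, s^2, q^2, r^-2, a, fractional errors add in quadrature:
  (-1·δy/y)² = (-1×0.0576)² = 0.00331;  (2·δs/s)² = (2×0.0819)² = 0.0268;  (2·δq/q)² = (2×0.0364)² = 0.00530;  (-2·δr/r)² = (-2×0.0147)² = 0.000865;  (1·δa/a)² = (1×0.106)² = 0.0113
δQ/Q = √(0.0476) = 0.218
Q = 42100, so δQ = 0.218 × 42100 = 9180.

9180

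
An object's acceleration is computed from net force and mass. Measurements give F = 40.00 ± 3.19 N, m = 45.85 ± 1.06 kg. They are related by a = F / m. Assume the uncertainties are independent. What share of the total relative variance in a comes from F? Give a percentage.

(δa/a)² = (1·δF/F)² + (-1·δm/m)²
  F term: (1×0.0798)² = 0.00636
  m term: (-1×0.0231)² = 0.000534
Total = 0.00689. Share from F = 0.00636/0.00689 = 0.922.

92.2%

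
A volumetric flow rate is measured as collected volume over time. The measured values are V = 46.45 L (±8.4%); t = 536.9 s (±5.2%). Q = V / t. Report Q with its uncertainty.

0.08652 ± 0.00855 L/s

Since Q is a product/quotient, work with relative uncertainties:
  (1·δV/V)² = (1×0.0840)² = 0.00706;  (-1·δt/t)² = (-1×0.0520)² = 0.00270
δQ/Q = √(0.00976) = 0.0988
Q = 0.08652 L/s, so δQ = 0.0988 × 0.08652 = 0.00855 L/s.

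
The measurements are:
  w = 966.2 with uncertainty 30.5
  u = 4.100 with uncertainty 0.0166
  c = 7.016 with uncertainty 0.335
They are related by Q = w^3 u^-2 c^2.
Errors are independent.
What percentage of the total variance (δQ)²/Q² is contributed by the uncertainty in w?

(δQ/Q)² = (3·δw/w)² + (-2·δu/u)² + (2·δc/c)²
  w term: (3×0.0316)² = 0.00897
  u term: (-2×0.00405)² = 6.56e-05
  c term: (2×0.0477)² = 0.00912
Total = 0.0182. Share from w = 0.00897/0.0182 = 0.494.

49.4%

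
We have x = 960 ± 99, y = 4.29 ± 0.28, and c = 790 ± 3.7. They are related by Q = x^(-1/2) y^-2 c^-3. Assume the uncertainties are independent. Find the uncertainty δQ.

Since Q is a product/quotient, work with relative uncertainties:
  (−½·δx/x)² = (-0.5×0.103)² = 0.00266;  (-2·δy/y)² = (-2×0.0653)² = 0.0170;  (-3·δc/c)² = (-3×0.00468)² = 0.000197
δQ/Q = √(0.0199) = 0.141
Q = 3.56e-12, so δQ = 0.141 × 3.56e-12 = 5.02e-13.

5.02e-13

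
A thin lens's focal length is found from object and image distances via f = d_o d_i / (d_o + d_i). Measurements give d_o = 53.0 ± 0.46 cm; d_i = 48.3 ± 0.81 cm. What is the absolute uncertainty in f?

∂f/∂d_o = (d_i/(d_o+d_i))² = 0.227;  ∂f/∂d_i = (d_o/(d_o+d_i))² = 0.274
δf = √((∂f/∂d_o · δd_o)² + (∂f/∂d_i · δd_i)²) = √(0.0109 + 0.0492) = 0.245 cm

0.245 cm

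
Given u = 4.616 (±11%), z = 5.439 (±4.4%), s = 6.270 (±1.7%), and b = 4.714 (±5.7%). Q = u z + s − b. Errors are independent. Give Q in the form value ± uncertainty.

26.66 ± 2.99

Let p = u·z = 25.11. δp/p = √((1·δu/u)² + (1·δz/z)²) = √(0.0121 + 0.00194) = 0.118, so δp = 2.97.
Q = p + s − b: δQ = √(δp² + δs² + δb²) = √(8.85 + 0.0114 + 0.0722) = 2.99
Q = 26.66.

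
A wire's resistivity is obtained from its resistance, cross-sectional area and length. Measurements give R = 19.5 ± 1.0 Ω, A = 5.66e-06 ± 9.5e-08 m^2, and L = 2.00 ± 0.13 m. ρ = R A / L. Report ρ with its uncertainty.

Each factor contributes (exponent × relative error)² to (δρ/ρ)²:
  (1·δR/R)² = (1×0.0513)² = 0.00263;  (1·δA/A)² = (1×0.0168)² = 0.000282;  (-1·δL/L)² = (-1×0.0650)² = 0.00423
δρ/ρ = √(0.00714) = 0.0845
ρ = 5.52e-05 Ω·m, so δρ = 0.0845 × 5.52e-05 = 4.66e-06 Ω·m.

(5.52 ± 0.466) × 10^-5 Ω·m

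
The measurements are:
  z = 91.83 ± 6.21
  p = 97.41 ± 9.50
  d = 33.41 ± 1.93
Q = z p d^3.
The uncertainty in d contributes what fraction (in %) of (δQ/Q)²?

(δQ/Q)² = (1·δz/z)² + (1·δp/p)² + (3·δd/d)²
  z term: (1×0.0676)² = 0.00457
  p term: (1×0.0975)² = 0.00951
  d term: (3×0.0578)² = 0.0300
Total = 0.0441. Share from d = 0.0300/0.0441 = 0.681.

68.1%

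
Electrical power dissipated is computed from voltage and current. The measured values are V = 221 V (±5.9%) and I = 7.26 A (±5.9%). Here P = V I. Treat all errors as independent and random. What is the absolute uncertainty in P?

134 W

Each factor contributes (exponent × relative error)² to (δP/P)²:
  (1·δV/V)² = (1×0.0590)² = 0.00348;  (1·δI/I)² = (1×0.0590)² = 0.00348
δP/P = √(0.00696) = 0.0834
P = 1600 W, so δP = 0.0834 × 1600 = 134 W.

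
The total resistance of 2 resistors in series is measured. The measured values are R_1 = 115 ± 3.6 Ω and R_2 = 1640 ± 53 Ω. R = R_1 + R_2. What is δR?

Absolute uncertainties add in quadrature for a linear combination:
  (δR_1)² = 13.0;  (δR_2)² = 2810
δR = √(2820) = 53.1 Ω

53.1 Ω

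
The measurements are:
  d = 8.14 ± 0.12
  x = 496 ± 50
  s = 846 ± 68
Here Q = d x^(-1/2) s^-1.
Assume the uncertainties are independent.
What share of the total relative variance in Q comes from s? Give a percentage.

70.1%

(δQ/Q)² = (1·δd/d)² + (−½·δx/x)² + (-1·δs/s)²
  d term: (1×0.0147)² = 0.000217
  x term: (-0.5×0.101)² = 0.00254
  s term: (-1×0.0804)² = 0.00646
Total = 0.00922. Share from s = 0.00646/0.00922 = 0.701.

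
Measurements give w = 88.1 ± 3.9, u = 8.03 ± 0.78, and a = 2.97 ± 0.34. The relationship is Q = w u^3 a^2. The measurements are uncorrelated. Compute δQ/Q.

0.373

Q is a product of powers, so relative uncertainties combine in quadrature:
  (1·δw/w)² = (1×0.0443)² = 0.00196;  (3·δu/u)² = (3×0.0971)² = 0.0849;  (2·δa/a)² = (2×0.114)² = 0.0524
δQ/Q = √(0.139) = 0.373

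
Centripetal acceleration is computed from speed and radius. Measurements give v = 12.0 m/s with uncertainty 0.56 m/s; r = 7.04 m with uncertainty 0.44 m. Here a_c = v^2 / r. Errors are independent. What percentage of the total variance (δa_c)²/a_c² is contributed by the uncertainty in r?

31.0%

(δa_c/a_c)² = (2·δv/v)² + (-1·δr/r)²
  v term: (2×0.0467)² = 0.00871
  r term: (-1×0.0625)² = 0.00391
Total = 0.0126. Share from r = 0.00391/0.0126 = 0.310.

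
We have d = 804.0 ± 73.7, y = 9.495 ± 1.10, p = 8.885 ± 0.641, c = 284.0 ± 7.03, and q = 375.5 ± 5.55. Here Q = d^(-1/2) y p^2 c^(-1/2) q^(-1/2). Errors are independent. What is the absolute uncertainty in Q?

Each factor contributes (exponent × relative error)² to (δQ/Q)²:
  (−½·δd/d)² = (-0.5×0.0917)² = 0.00210;  (1·δy/y)² = (1×0.116)² = 0.0134;  (2·δp/p)² = (2×0.0721)² = 0.0208;  (−½·δc/c)² = (-0.5×0.0248)² = 0.000153;  (−½·δq/q)² = (-0.5×0.0148)² = 5.46e-05
δQ/Q = √(0.0365) = 0.191
Q = 0.08095, so δQ = 0.191 × 0.08095 = 0.0155.

0.0155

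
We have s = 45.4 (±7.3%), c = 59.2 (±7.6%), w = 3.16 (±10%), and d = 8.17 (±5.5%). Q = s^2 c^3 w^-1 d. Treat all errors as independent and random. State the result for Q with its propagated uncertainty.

Products/powers → add relative errors in quadrature, weighted by exponent:
  (2·δs/s)² = (2×0.0730)² = 0.0213;  (3·δc/c)² = (3×0.0760)² = 0.0520;  (-1·δw/w)² = (-1×0.100)² = 0.0100;  (1·δd/d)² = (1×0.0550)² = 0.00302
δQ/Q = √(0.0863) = 0.294
Q = 1.11e+09, so δQ = 0.294 × 1.11e+09 = 3.25e+08.

(1.11 ± 0.325) × 10^9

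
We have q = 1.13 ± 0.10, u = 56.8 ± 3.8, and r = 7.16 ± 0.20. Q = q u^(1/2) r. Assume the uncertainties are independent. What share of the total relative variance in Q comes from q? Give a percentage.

(δQ/Q)² = (1·δq/q)² + (½·δu/u)² + (1·δr/r)²
  q term: (1×0.0885)² = 0.00783
  u term: (0.5×0.0669)² = 0.00112
  r term: (1×0.0279)² = 0.000780
Total = 0.00973. Share from q = 0.00783/0.00973 = 0.805.

80.5%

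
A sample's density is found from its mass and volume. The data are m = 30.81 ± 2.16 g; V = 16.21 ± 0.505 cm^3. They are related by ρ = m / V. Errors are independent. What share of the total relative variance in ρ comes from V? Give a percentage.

(δρ/ρ)² = (1·δm/m)² + (-1·δV/V)²
  m term: (1×0.0701)² = 0.00492
  V term: (-1×0.0312)² = 0.000971
Total = 0.00589. Share from V = 0.000971/0.00589 = 0.165.

16.5%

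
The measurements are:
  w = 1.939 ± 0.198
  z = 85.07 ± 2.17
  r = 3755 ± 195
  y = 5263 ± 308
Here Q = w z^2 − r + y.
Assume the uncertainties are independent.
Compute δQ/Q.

0.106

Let p = w·z^2 = 14030. δp/p = √((1·δw/w)² + (2·δz/z)²) = √(0.0104 + 0.00260) = 0.114, so δp = 1600.
Q = p − r + y: δQ = √(δp² + δr² + δy²) = √(2.57e+06 + 38000 + 94900) = 1640
Q = 15540, so δQ/Q = 1640/15540 = 0.106.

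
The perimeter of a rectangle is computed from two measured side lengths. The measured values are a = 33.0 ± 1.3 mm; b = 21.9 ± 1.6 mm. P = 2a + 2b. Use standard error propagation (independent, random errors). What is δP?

Absolute uncertainties add in quadrature for a linear combination:
  (2·δa)² = 6.76;  (2·δb)² = 10.2
δP = √(17.0) = 4.12 mm

4.12 mm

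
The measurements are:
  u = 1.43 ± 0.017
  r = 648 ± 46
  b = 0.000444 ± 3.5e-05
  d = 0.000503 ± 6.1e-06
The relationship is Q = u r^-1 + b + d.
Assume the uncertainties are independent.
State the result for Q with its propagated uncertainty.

0.00315 ± 0.000163

Let p = u·r^-1 = 0.00221. δp/p = √((1·δu/u)² + (-1·δr/r)²) = √(0.000141 + 0.00504) = 0.0720, so δp = 0.000159.
Q = p + b + d: δQ = √(δp² + δb² + δd²) = √(2.52e-08 + 1.22e-09 + 3.72e-11) = 0.000163
Q = 0.00315.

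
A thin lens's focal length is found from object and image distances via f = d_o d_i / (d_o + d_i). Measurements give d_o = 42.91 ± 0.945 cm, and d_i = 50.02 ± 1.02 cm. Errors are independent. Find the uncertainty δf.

0.350 cm

∂f/∂d_o = (d_i/(d_o+d_i))² = 0.290;  ∂f/∂d_i = (d_o/(d_o+d_i))² = 0.213
δf = √((∂f/∂d_o · δd_o)² + (∂f/∂d_i · δd_i)²) = √(0.0750 + 0.0473) = 0.350 cm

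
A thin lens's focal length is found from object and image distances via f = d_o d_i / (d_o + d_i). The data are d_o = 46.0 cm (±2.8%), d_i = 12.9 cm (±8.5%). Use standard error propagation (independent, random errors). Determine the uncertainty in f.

0.672 cm

∂f/∂d_o = (d_i/(d_o+d_i))² = 0.0480;  ∂f/∂d_i = (d_o/(d_o+d_i))² = 0.610
δf = √((∂f/∂d_o · δd_o)² + (∂f/∂d_i · δd_i)²) = √(0.00382 + 0.447) = 0.672 cm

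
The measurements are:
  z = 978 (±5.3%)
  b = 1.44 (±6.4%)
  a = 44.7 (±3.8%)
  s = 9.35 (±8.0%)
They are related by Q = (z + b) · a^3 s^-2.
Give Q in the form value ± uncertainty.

Let u = z + b = 979. δu = √(δz² + δb²) = √(2690 + 0.00849) = 51.8, so δu/u = 0.0529.
Q is then a monomial in u, a, s:
δQ/Q = √((δu/u)² + (3·δa/a)² + (-2·δs/s)²) = √(0.00280 + 0.0130 + 0.0256) = 0.203
Q = 1e+06, so δQ = 0.203 × 1e+06 = 2.04e+05.

(1.00 ± 0.204) × 10^6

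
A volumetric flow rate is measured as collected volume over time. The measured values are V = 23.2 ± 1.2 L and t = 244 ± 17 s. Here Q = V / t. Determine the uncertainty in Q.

0.00825 L/s

Relative error in a monomial: (δQ/Q)² = Σ (nᵢ · δxᵢ/xᵢ)².
  (1·δV/V)² = (1×0.0517)² = 0.00268;  (-1·δt/t)² = (-1×0.0697)² = 0.00485
δQ/Q = √(0.00753) = 0.0868
Q = 0.0951 L/s, so δQ = 0.0868 × 0.0951 = 0.00825 L/s.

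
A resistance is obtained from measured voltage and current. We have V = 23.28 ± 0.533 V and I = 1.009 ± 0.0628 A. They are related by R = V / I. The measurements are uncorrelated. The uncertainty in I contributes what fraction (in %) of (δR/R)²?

88.1%

(δR/R)² = (1·δV/V)² + (-1·δI/I)²
  V term: (1×0.0229)² = 0.000524
  I term: (-1×0.0622)² = 0.00387
Total = 0.00440. Share from I = 0.00387/0.00440 = 0.881.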